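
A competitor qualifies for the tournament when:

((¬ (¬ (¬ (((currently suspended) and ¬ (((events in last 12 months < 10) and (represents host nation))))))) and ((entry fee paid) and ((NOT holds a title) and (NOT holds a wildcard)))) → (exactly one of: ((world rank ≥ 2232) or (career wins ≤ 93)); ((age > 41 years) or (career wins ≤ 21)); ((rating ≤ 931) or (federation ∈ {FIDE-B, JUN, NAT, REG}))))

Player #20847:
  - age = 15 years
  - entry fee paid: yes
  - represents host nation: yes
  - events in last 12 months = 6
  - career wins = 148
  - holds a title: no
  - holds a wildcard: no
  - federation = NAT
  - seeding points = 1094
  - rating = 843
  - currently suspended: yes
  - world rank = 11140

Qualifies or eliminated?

Eliminated

Atomic conditions:
  currently suspended: yes → true
  events in last 12 months < 10: 6 < 10 is true
  represents host nation: yes → true
  entry fee paid: yes → true
  NOT holds a title: no → true
  NOT holds a wildcard: no → true
  world rank ≥ 2232: 11140 ≥ 2232 is true
  career wins ≤ 93: 148 ≤ 93 is false
  age > 41 years: 15 > 41 is false
  career wins ≤ 21: 148 ≤ 21 is false
  rating ≤ 931: 843 ≤ 931 is true
  federation ∈ {FIDE-B, JUN, NAT, REG}: NAT is in the set → true
Combine:
[1.1.1.1.1.2.1] true AND true = true
[1.1.1.1.1.2] NOT true = false
[1.1.1.1.1] true AND false = false
[1.1.1.1] NOT false = true
[1.1.1] NOT true = false
[1.1] NOT false = true
[1.2.2] true AND true = true
[1.2] true AND true = true
[1] true AND true = true
[2.1] true OR false = true
[2.2] false OR false = false
[2.3] true OR true = true
[2] exactly-one(true, false, true) = false
[root] true → false = false
Overall: false → eliminated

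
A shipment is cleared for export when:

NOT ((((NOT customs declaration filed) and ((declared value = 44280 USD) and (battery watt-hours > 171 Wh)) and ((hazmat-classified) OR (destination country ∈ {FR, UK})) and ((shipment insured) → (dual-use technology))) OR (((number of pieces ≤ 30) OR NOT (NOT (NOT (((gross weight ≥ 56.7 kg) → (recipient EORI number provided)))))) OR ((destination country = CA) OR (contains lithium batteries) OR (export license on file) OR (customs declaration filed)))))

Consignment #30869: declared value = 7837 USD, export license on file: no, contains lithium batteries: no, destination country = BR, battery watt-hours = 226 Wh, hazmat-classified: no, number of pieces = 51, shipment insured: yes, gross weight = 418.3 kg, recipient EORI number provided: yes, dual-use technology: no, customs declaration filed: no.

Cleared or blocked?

Cleared

Atomic conditions:
  NOT customs declaration filed: no → true
  declared value = 44280 USD: 7837 == 44280 is false
  battery watt-hours > 171 Wh: 226 > 171 is true
  hazmat-classified: no → false
  destination country ∈ {FR, UK}: BR is not in the set → false
  shipment insured: yes → true
  dual-use technology: no → false
  number of pieces ≤ 30: 51 ≤ 30 is false
  gross weight ≥ 56.7 kg: 418.3 ≥ 56.7 is true
  recipient EORI number provided: yes → true
  destination country = CA: BR == CA is false
  contains lithium batteries: no → false
  export license on file: no → false
  customs declaration filed: no → false
Combine:
[1.1.2] false AND true = false
[1.1.3] false OR false = false
[1.1.4] true → false = false
[1.1] true AND false AND false AND false = false
[1.2.1.2.1.1.1] true → true = true
[1.2.1.2.1.1] NOT true = false
[1.2.1.2.1] NOT false = true
[1.2.1.2] NOT true = false
[1.2.1] false OR false = false
[1.2.2] false OR false OR false OR false = false
[1.2] false OR false = false
[1] false OR false = false
[root] NOT false = true
Overall: true → cleared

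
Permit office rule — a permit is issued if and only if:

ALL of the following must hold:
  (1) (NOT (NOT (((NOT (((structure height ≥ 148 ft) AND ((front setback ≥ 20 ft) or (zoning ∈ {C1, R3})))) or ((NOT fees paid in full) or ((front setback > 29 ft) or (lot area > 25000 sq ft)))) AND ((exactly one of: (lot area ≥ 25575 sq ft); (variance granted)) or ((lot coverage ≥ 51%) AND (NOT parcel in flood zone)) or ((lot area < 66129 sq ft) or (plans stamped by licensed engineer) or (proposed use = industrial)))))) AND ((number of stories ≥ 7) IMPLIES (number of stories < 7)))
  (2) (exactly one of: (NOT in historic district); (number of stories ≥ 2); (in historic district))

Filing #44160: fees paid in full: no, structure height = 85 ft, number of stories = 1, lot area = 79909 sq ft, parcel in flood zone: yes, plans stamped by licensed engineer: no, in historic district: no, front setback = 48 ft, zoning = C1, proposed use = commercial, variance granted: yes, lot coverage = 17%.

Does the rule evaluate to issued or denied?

Atomic conditions:
  structure height ≥ 148 ft: 85 ≥ 148 is false
  front setback ≥ 20 ft: 48 ≥ 20 is true
  zoning ∈ {C1, R3}: C1 is in the set → true
  NOT fees paid in full: no → true
  front setback > 29 ft: 48 > 29 is true
  lot area > 25000 sq ft: 79909 > 25000 is true
  lot area ≥ 25575 sq ft: 79909 ≥ 25575 is true
  variance granted: yes → true
  lot coverage ≥ 51%: 17 ≥ 51 is false
  NOT parcel in flood zone: yes → false
  lot area < 66129 sq ft: 79909 < 66129 is false
  plans stamped by licensed engineer: no → false
  proposed use = industrial: commercial == industrial is false
  number of stories ≥ 7: 1 ≥ 7 is false
  number of stories < 7: 1 < 7 is true
  NOT in historic district: no → true
  number of stories ≥ 2: 1 ≥ 2 is false
  in historic district: no → false
Combine:
[1.1.1.1.1.1.1.2] true OR true = true
[1.1.1.1.1.1.1] false AND true = false
[1.1.1.1.1.1] NOT false = true
[1.1.1.1.1.2.2] true OR true = true
[1.1.1.1.1.2] true OR true = true
[1.1.1.1.1] true OR true = true
[1.1.1.1.2.1] exactly-one(true, true) = false
[1.1.1.1.2.2] false AND false = false
[1.1.1.1.2.3] false OR false OR false = false
[1.1.1.1.2] false OR false OR false = false
[1.1.1.1] true AND false = false
[1.1.1] NOT false = true
[1.1] NOT true = false
[1.2] false → true (antecedent false ⇒ implication holds) = true
[1] false AND true = false
[2] exactly-one(true, false, false) = true
[root] false AND true = false
Overall: false → denied

Denied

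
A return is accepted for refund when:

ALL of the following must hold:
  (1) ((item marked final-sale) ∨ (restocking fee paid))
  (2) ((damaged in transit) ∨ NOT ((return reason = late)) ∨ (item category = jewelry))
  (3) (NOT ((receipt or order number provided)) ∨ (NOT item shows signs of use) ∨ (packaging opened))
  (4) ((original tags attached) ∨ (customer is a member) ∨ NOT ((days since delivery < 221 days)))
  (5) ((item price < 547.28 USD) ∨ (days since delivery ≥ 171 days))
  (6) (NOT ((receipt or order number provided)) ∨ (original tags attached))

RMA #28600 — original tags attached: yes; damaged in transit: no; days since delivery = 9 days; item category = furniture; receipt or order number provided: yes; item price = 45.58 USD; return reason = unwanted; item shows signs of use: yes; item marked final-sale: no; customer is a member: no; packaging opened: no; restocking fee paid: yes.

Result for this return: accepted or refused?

Refused

Atomic conditions:
  item marked final-sale: no → false
  restocking fee paid: yes → true
  damaged in transit: no → false
  return reason = late: unwanted == late is false
  item category = jewelry: furniture == jewelry is false
  receipt or order number provided: yes → true
  NOT item shows signs of use: yes → false
  packaging opened: no → false
  original tags attached: yes → true
  customer is a member: no → false
  days since delivery < 221 days: 9 < 221 is true
  item price < 547.28 USD: 45.58 < 547.28 is true
  days since delivery ≥ 171 days: 9 ≥ 171 is false
Combine:
[1] false OR true = true
[2.2] NOT false = true
[2] false OR true OR false = true
[3.1] NOT true = false
[3] false OR false OR false = false
[4.3] NOT true = false
[4] true OR false OR false = true
[5] true OR false = true
[6.1] NOT true = false
[6] false OR true = true
[root] true AND true AND false AND true AND true AND true = false
Overall: false → refused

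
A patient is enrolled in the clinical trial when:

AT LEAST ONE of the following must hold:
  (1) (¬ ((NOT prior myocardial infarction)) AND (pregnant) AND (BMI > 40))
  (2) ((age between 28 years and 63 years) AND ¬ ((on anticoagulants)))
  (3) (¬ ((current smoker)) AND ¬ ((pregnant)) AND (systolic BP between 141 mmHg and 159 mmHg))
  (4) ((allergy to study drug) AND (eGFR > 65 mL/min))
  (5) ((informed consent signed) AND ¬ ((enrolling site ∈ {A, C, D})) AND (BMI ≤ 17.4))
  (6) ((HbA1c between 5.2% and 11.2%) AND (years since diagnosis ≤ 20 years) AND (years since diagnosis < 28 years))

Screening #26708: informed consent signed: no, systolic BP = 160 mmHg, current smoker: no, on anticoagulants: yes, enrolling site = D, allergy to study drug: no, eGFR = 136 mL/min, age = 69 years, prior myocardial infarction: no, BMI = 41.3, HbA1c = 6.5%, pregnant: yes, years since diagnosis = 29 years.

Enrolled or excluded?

Atomic conditions:
  NOT prior myocardial infarction: no → true
  pregnant: yes → true
  BMI > 40: 41.3 > 40 is true
  age between 28 years and 63 years: 69 in [28, 63] is false
  on anticoagulants: yes → true
  current smoker: no → false
  systolic BP between 141 mmHg and 159 mmHg: 160 in [141, 159] is false
  allergy to study drug: no → false
  eGFR > 65 mL/min: 136 > 65 is true
  informed consent signed: no → false
  enrolling site ∈ {A, C, D}: D is in the set → true
  BMI ≤ 17.4: 41.3 ≤ 17.4 is false
  HbA1c between 5.2% and 11.2%: 6.5 in [5.2, 11.2] is true
  years since diagnosis ≤ 20 years: 29 ≤ 20 is false
  years since diagnosis < 28 years: 29 < 28 is false
Combine:
[1.1] NOT true = false
[1] false AND true AND true = false
[2.2] NOT true = false
[2] false AND false = false
[3.1] NOT false = true
[3.2] NOT true = false
[3] true AND false AND false = false
[4] false AND true = false
[5.2] NOT true = false
[5] false AND false AND false = false
[6] true AND false AND false = false
[root] false OR false OR false OR false OR false OR false = false
Overall: false → excluded

Excluded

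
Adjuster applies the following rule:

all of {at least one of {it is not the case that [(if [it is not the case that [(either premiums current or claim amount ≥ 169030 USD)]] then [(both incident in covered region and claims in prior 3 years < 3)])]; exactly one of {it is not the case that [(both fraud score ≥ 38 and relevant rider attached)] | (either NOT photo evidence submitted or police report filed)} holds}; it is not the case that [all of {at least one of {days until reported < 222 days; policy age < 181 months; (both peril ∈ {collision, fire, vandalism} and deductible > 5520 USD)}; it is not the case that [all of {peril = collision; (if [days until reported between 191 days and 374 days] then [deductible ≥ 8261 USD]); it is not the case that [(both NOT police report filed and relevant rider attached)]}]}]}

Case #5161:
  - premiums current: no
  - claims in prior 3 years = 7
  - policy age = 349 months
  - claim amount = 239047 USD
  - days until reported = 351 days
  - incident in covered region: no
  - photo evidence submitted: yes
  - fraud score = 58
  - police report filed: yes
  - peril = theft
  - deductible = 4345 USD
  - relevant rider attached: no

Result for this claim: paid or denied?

Atomic conditions:
  premiums current: no → false
  claim amount ≥ 169030 USD: 239047 ≥ 169030 is true
  incident in covered region: no → false
  claims in prior 3 years < 3: 7 < 3 is false
  fraud score ≥ 38: 58 ≥ 38 is true
  relevant rider attached: no → false
  NOT photo evidence submitted: yes → false
  police report filed: yes → true
  days until reported < 222 days: 351 < 222 is false
  policy age < 181 months: 349 < 181 is false
  peril ∈ {collision, fire, vandalism}: theft is not in the set → false
  deductible > 5520 USD: 4345 > 5520 is false
  peril = collision: theft == collision is false
  days until reported between 191 days and 374 days: 351 in [191, 374] is true
  deductible ≥ 8261 USD: 4345 ≥ 8261 is false
  NOT police report filed: yes → false
Combine:
[1.1.1.1.1] false OR true = true
[1.1.1.1] NOT true = false
[1.1.1.2] false AND false = false
[1.1.1] false → false (antecedent false ⇒ implication holds) = true
[1.1] NOT true = false
[1.2.1.1] true AND false = false
[1.2.1] NOT false = true
[1.2.2] false OR true = true
[1.2] exactly-one(true, true) = false
[1] false OR false = false
[2.1.1.3] false AND false = false
[2.1.1] false OR false OR false = false
[2.1.2.1.2] true → false = false
[2.1.2.1.3.1] false AND false = false
[2.1.2.1.3] NOT false = true
[2.1.2.1] false AND false AND true = false
[2.1.2] NOT false = true
[2.1] false AND true = false
[2] NOT false = true
[root] false AND true = false
Overall: false → denied

Denied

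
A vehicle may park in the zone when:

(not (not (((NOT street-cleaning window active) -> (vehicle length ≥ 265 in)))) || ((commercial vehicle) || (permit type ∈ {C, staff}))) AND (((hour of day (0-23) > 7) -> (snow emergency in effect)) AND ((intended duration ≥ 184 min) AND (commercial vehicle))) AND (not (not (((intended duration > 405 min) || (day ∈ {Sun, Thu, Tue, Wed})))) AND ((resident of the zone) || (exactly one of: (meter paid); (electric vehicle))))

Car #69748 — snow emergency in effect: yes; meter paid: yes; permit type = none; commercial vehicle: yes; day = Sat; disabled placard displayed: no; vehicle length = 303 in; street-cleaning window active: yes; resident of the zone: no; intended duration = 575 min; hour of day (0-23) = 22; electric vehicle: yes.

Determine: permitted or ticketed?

Ticketed

Atomic conditions:
  NOT street-cleaning window active: yes → false
  vehicle length ≥ 265 in: 303 ≥ 265 is true
  commercial vehicle: yes → true
  permit type ∈ {C, staff}: none is not in the set → false
  hour of day (0-23) > 7: 22 > 7 is true
  snow emergency in effect: yes → true
  intended duration ≥ 184 min: 575 ≥ 184 is true
  intended duration > 405 min: 575 > 405 is true
  day ∈ {Sun, Thu, Tue, Wed}: Sat is not in the set → false
  resident of the zone: no → false
  meter paid: yes → true
  electric vehicle: yes → true
Combine:
[1.1.1.1] false → true (antecedent false ⇒ implication holds) = true
[1.1.1] NOT true = false
[1.1] NOT false = true
[1.2] true OR false = true
[1] true OR true = true
[2.1] true → true = true
[2.2] true AND true = true
[2] true AND true = true
[3.1.1.1] true OR false = true
[3.1.1] NOT true = false
[3.1] NOT false = true
[3.2.2] exactly-one(true, true) = false
[3.2] false OR false = false
[3] true AND false = false
[root] true AND true AND false = false
Overall: false → ticketed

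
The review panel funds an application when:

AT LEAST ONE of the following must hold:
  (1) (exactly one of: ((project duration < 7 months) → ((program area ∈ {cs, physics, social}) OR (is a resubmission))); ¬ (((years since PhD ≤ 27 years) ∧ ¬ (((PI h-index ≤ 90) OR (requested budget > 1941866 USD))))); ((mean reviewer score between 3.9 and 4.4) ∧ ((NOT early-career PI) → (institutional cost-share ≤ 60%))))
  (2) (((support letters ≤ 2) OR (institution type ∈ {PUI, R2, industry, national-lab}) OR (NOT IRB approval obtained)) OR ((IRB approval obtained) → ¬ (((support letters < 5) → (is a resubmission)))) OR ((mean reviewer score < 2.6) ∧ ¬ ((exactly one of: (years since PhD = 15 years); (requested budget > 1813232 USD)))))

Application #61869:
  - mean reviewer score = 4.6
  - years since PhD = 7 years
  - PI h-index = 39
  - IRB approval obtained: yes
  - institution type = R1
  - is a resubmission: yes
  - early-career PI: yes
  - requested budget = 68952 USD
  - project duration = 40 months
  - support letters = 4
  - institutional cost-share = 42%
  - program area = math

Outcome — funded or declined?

Declined

Atomic conditions:
  project duration < 7 months: 40 < 7 is false
  program area ∈ {cs, physics, social}: math is not in the set → false
  is a resubmission: yes → true
  years since PhD ≤ 27 years: 7 ≤ 27 is true
  PI h-index ≤ 90: 39 ≤ 90 is true
  requested budget > 1941866 USD: 68952 > 1941866 is false
  mean reviewer score between 3.9 and 4.4: 4.6 in [3.9, 4.4] is false
  NOT early-career PI: yes → false
  institutional cost-share ≤ 60%: 42 ≤ 60 is true
  support letters ≤ 2: 4 ≤ 2 is false
  institution type ∈ {PUI, R2, industry, national-lab}: R1 is not in the set → false
  NOT IRB approval obtained: yes → false
  IRB approval obtained: yes → true
  support letters < 5: 4 < 5 is true
  mean reviewer score < 2.6: 4.6 < 2.6 is false
  years since PhD = 15 years: 7 == 15 is false
  requested budget > 1813232 USD: 68952 > 1813232 is false
Combine:
[1.1.2] false OR true = true
[1.1] false → true (antecedent false ⇒ implication holds) = true
[1.2.1.2.1] true OR false = true
[1.2.1.2] NOT true = false
[1.2.1] true AND false = false
[1.2] NOT false = true
[1.3.2] false → true (antecedent false ⇒ implication holds) = true
[1.3] false AND true = false
[1] exactly-one(true, true, false) = false
[2.1] false OR false OR false = false
[2.2.2.1] true → true = true
[2.2.2] NOT true = false
[2.2] true → false = false
[2.3.2.1] exactly-one(false, false) = false
[2.3.2] NOT false = true
[2.3] false AND true = false
[2] false OR false OR false = false
[root] false OR false = false
Overall: false → declined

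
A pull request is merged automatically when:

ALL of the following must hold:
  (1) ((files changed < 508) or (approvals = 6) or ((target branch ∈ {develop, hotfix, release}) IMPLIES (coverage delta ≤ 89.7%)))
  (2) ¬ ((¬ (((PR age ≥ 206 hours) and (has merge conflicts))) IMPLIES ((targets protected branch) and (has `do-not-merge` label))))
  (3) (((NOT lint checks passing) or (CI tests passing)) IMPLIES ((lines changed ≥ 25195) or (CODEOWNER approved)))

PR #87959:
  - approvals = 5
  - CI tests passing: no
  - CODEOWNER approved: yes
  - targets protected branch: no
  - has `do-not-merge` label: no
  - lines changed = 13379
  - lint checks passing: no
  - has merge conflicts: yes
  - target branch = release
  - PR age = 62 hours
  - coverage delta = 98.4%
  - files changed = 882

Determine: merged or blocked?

Blocked

Atomic conditions:
  files changed < 508: 882 < 508 is false
  approvals = 6: 5 == 6 is false
  target branch ∈ {develop, hotfix, release}: release is in the set → true
  coverage delta ≤ 89.7%: 98.4 ≤ 89.7 is false
  PR age ≥ 206 hours: 62 ≥ 206 is false
  has merge conflicts: yes → true
  targets protected branch: no → false
  has `do-not-merge` label: no → false
  NOT lint checks passing: no → true
  CI tests passing: no → false
  lines changed ≥ 25195: 13379 ≥ 25195 is false
  CODEOWNER approved: yes → true
Combine:
[1.3] true → false = false
[1] false OR false OR false = false
[2.1.1.1] false AND true = false
[2.1.1] NOT false = true
[2.1.2] false AND false = false
[2.1] true → false = false
[2] NOT false = true
[3.1] true OR false = true
[3.2] false OR true = true
[3] true → true = true
[root] false AND true AND true = false
Overall: false → blocked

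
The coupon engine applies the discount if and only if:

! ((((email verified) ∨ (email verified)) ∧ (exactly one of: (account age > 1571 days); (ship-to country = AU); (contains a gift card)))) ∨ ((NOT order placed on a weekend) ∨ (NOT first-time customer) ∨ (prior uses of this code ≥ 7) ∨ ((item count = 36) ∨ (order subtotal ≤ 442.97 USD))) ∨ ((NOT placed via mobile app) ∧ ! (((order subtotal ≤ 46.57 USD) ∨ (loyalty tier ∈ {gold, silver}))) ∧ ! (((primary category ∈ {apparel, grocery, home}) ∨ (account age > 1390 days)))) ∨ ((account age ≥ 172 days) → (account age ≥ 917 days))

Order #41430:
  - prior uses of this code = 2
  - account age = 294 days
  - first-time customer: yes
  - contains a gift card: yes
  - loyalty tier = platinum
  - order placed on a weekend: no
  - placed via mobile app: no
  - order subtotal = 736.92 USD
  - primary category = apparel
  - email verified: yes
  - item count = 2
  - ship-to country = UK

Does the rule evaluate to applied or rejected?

Applied

Atomic conditions:
  email verified: yes → true
  account age > 1571 days: 294 > 1571 is false
  ship-to country = AU: UK == AU is false
  contains a gift card: yes → true
  NOT order placed on a weekend: no → true
  NOT first-time customer: yes → false
  prior uses of this code ≥ 7: 2 ≥ 7 is false
  item count = 36: 2 == 36 is false
  order subtotal ≤ 442.97 USD: 736.92 ≤ 442.97 is false
  NOT placed via mobile app: no → true
  order subtotal ≤ 46.57 USD: 736.92 ≤ 46.57 is false
  loyalty tier ∈ {gold, silver}: platinum is not in the set → false
  primary category ∈ {apparel, grocery, home}: apparel is in the set → true
  account age > 1390 days: 294 > 1390 is false
  account age ≥ 172 days: 294 ≥ 172 is true
  account age ≥ 917 days: 294 ≥ 917 is false
Combine:
[1.1.1] true OR true = true
[1.1.2] exactly-one(false, false, true) = true
[1.1] true AND true = true
[1] NOT true = false
[2.4] false OR false = false
[2] true OR false OR false OR false = true
[3.2.1] false OR false = false
[3.2] NOT false = true
[3.3.1] true OR false = true
[3.3] NOT true = false
[3] true AND true AND false = false
[4] true → false = false
[root] false OR true OR false OR false = true
Overall: true → applied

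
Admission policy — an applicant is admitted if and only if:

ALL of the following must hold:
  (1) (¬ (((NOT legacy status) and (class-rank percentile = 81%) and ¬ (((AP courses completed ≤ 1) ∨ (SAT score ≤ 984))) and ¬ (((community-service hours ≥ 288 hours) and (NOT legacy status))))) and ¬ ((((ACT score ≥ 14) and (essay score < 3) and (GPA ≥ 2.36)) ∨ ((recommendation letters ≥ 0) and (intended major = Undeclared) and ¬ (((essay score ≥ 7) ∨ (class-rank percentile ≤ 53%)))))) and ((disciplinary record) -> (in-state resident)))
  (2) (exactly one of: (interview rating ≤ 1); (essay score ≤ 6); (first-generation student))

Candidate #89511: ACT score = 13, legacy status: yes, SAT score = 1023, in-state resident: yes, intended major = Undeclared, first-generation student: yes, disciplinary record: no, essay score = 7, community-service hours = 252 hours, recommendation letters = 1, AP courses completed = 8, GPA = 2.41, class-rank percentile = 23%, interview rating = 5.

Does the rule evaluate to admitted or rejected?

Admitted

Atomic conditions:
  NOT legacy status: yes → false
  class-rank percentile = 81%: 23 == 81 is false
  AP courses completed ≤ 1: 8 ≤ 1 is false
  SAT score ≤ 984: 1023 ≤ 984 is false
  community-service hours ≥ 288 hours: 252 ≥ 288 is false
  ACT score ≥ 14: 13 ≥ 14 is false
  essay score < 3: 7 < 3 is false
  GPA ≥ 2.36: 2.41 ≥ 2.36 is true
  recommendation letters ≥ 0: 1 ≥ 0 is true
  intended major = Undeclared: Undeclared == Undeclared is true
  essay score ≥ 7: 7 ≥ 7 is true
  class-rank percentile ≤ 53%: 23 ≤ 53 is true
  disciplinary record: no → false
  in-state resident: yes → true
  interview rating ≤ 1: 5 ≤ 1 is false
  essay score ≤ 6: 7 ≤ 6 is false
  first-generation student: yes → true
Combine:
[1.1.1.3.1] false OR false = false
[1.1.1.3] NOT false = true
[1.1.1.4.1] false AND false = false
[1.1.1.4] NOT false = true
[1.1.1] false AND false AND true AND true = false
[1.1] NOT false = true
[1.2.1.1] false AND false AND true = false
[1.2.1.2.3.1] true OR true = true
[1.2.1.2.3] NOT true = false
[1.2.1.2] true AND true AND false = false
[1.2.1] false OR false = false
[1.2] NOT false = true
[1.3] false → true (antecedent false ⇒ implication holds) = true
[1] true AND true AND true = true
[2] exactly-one(false, false, true) = true
[root] true AND true = true
Overall: true → admitted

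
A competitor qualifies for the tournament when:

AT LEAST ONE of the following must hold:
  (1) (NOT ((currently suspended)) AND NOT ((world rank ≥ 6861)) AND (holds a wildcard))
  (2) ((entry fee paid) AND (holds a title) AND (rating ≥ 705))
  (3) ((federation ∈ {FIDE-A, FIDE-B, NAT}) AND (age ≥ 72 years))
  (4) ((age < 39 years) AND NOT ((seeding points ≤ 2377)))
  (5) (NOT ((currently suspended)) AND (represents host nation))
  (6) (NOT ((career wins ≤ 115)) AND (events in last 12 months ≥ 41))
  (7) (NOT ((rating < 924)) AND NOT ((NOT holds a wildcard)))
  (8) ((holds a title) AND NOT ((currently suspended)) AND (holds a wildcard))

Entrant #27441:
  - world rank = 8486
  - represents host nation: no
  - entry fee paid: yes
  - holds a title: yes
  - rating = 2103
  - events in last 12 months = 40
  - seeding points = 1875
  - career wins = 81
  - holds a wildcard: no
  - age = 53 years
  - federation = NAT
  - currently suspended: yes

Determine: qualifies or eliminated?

Atomic conditions:
  currently suspended: yes → true
  world rank ≥ 6861: 8486 ≥ 6861 is true
  holds a wildcard: no → false
  entry fee paid: yes → true
  holds a title: yes → true
  rating ≥ 705: 2103 ≥ 705 is true
  federation ∈ {FIDE-A, FIDE-B, NAT}: NAT is in the set → true
  age ≥ 72 years: 53 ≥ 72 is false
  age < 39 years: 53 < 39 is false
  seeding points ≤ 2377: 1875 ≤ 2377 is true
  represents host nation: no → false
  career wins ≤ 115: 81 ≤ 115 is true
  events in last 12 months ≥ 41: 40 ≥ 41 is false
  rating < 924: 2103 < 924 is false
  NOT holds a wildcard: no → true
Combine:
[1.1] NOT true = false
[1.2] NOT true = false
[1] false AND false AND false = false
[2] true AND true AND true = true
[3] true AND false = false
[4.2] NOT true = false
[4] false AND false = false
[5.1] NOT true = false
[5] false AND false = false
[6.1] NOT true = false
[6] false AND false = false
[7.1] NOT false = true
[7.2] NOT true = false
[7] true AND false = false
[8.2] NOT true = false
[8] true AND false AND false = false
[root] false OR true OR false OR false OR false OR false OR false OR false = true
Overall: true → qualifies

Qualifies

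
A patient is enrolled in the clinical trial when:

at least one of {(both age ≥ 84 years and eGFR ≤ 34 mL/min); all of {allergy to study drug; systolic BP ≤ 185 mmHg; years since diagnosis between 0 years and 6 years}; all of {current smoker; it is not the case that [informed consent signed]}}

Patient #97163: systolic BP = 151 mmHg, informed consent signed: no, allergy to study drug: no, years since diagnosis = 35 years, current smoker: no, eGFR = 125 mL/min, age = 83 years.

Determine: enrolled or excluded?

Excluded

Atomic conditions:
  age ≥ 84 years: 83 ≥ 84 is false
  eGFR ≤ 34 mL/min: 125 ≤ 34 is false
  allergy to study drug: no → false
  systolic BP ≤ 185 mmHg: 151 ≤ 185 is true
  years since diagnosis between 0 years and 6 years: 35 in [0, 6] is false
  current smoker: no → false
  informed consent signed: no → false
Combine:
[1] false AND false = false
[2] false AND true AND false = false
[3.2] NOT false = true
[3] false AND true = false
[root] false OR false OR false = false
Overall: false → excluded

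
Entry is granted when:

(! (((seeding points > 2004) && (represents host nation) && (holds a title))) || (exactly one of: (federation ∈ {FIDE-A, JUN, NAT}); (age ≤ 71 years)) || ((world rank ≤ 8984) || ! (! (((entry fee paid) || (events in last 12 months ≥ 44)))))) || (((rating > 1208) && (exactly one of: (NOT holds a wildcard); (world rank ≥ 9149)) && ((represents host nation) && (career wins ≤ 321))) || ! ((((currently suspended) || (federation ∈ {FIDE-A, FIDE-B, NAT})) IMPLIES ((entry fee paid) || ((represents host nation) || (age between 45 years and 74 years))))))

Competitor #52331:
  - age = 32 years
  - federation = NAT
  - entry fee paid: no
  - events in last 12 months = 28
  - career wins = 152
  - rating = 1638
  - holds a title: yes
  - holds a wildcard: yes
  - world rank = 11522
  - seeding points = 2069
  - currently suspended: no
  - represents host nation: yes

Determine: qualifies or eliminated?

Qualifies

Atomic conditions:
  seeding points > 2004: 2069 > 2004 is true
  represents host nation: yes → true
  holds a title: yes → true
  federation ∈ {FIDE-A, JUN, NAT}: NAT is in the set → true
  age ≤ 71 years: 32 ≤ 71 is true
  world rank ≤ 8984: 11522 ≤ 8984 is false
  entry fee paid: no → false
  events in last 12 months ≥ 44: 28 ≥ 44 is false
  rating > 1208: 1638 > 1208 is true
  NOT holds a wildcard: yes → false
  world rank ≥ 9149: 11522 ≥ 9149 is true
  career wins ≤ 321: 152 ≤ 321 is true
  currently suspended: no → false
  federation ∈ {FIDE-A, FIDE-B, NAT}: NAT is in the set → true
  age between 45 years and 74 years: 32 in [45, 74] is false
Combine:
[1.1.1] true AND true AND true = true
[1.1] NOT true = false
[1.2] exactly-one(true, true) = false
[1.3.2.1.1] false OR false = false
[1.3.2.1] NOT false = true
[1.3.2] NOT true = false
[1.3] false OR false = false
[1] false OR false OR false = false
[2.1.2] exactly-one(false, true) = true
[2.1.3] true AND true = true
[2.1] true AND true AND true = true
[2.2.1.1] false OR true = true
[2.2.1.2.2] true OR false = true
[2.2.1.2] false OR true = true
[2.2.1] true → true = true
[2.2] NOT true = false
[2] true OR false = true
[root] false OR true = true
Overall: true → qualifies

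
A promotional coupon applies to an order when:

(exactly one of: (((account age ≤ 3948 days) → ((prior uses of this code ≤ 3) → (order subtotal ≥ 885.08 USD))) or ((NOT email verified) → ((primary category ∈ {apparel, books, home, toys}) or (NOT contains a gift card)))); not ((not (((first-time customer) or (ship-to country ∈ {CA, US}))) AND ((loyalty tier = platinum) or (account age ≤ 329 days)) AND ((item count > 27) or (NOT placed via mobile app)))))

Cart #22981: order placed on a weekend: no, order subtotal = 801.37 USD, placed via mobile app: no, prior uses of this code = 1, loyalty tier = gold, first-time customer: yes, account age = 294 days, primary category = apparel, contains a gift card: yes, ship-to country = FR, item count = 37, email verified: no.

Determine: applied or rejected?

Rejected

Atomic conditions:
  account age ≤ 3948 days: 294 ≤ 3948 is true
  prior uses of this code ≤ 3: 1 ≤ 3 is true
  order subtotal ≥ 885.08 USD: 801.37 ≥ 885.08 is false
  NOT email verified: no → true
  primary category ∈ {apparel, books, home, toys}: apparel is in the set → true
  NOT contains a gift card: yes → false
  first-time customer: yes → true
  ship-to country ∈ {CA, US}: FR is not in the set → false
  loyalty tier = platinum: gold == platinum is false
  account age ≤ 329 days: 294 ≤ 329 is true
  item count > 27: 37 > 27 is true
  NOT placed via mobile app: no → true
Combine:
[1.1.2] true → false = false
[1.1] true → false = false
[1.2.2] true OR false = true
[1.2] true → true = true
[1] false OR true = true
[2.1.1.1] true OR false = true
[2.1.1] NOT true = false
[2.1.2] false OR true = true
[2.1.3] true OR true = true
[2.1] false AND true AND true = false
[2] NOT false = true
[root] exactly-one(true, true) = false
Overall: false → rejected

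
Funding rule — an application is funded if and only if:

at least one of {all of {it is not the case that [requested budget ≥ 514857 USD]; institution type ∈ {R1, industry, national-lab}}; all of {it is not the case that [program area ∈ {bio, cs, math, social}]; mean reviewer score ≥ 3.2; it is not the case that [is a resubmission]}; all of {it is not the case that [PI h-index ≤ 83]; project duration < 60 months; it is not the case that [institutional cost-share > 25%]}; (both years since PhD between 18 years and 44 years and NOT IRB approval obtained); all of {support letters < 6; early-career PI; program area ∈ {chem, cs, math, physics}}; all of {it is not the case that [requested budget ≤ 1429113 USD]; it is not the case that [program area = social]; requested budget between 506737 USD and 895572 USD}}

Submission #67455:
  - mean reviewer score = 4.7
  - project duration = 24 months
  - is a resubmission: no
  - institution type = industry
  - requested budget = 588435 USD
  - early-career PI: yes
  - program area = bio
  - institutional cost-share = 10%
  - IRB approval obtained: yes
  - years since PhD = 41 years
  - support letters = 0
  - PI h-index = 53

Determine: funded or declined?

Atomic conditions:
  requested budget ≥ 514857 USD: 588435 ≥ 514857 is true
  institution type ∈ {R1, industry, national-lab}: industry is in the set → true
  program area ∈ {bio, cs, math, social}: bio is in the set → true
  mean reviewer score ≥ 3.2: 4.7 ≥ 3.2 is true
  is a resubmission: no → false
  PI h-index ≤ 83: 53 ≤ 83 is true
  project duration < 60 months: 24 < 60 is true
  institutional cost-share > 25%: 10 > 25 is false
  years since PhD between 18 years and 44 years: 41 in [18, 44] is true
  NOT IRB approval obtained: yes → false
  support letters < 6: 0 < 6 is true
  early-career PI: yes → true
  program area ∈ {chem, cs, math, physics}: bio is not in the set → false
  requested budget ≤ 1429113 USD: 588435 ≤ 1429113 is true
  program area = social: bio == social is false
  requested budget between 506737 USD and 895572 USD: 588435 in [506737, 895572] is true
Combine:
[1.1] NOT true = false
[1] false AND true = false
[2.1] NOT true = false
[2.3] NOT false = true
[2] false AND true AND true = false
[3.1] NOT true = false
[3.3] NOT false = true
[3] false AND true AND true = false
[4] true AND false = false
[5] true AND true AND false = false
[6.1] NOT true = false
[6.2] NOT false = true
[6] false AND true AND true = false
[root] false OR false OR false OR false OR false OR false = false
Overall: false → declined

Declined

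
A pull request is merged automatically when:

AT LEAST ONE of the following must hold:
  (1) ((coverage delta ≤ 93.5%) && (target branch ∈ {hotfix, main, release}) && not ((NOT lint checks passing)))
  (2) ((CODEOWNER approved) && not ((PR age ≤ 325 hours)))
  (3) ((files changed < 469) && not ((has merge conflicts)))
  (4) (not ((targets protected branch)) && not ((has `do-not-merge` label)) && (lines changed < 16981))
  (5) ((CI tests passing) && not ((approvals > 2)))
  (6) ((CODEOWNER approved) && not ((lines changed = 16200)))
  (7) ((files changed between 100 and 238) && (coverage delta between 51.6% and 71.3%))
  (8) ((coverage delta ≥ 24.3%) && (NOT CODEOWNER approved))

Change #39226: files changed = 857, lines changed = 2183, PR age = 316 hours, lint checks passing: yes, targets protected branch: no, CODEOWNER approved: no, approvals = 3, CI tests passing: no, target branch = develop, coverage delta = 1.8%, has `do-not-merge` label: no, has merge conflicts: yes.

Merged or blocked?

Merged

Atomic conditions:
  coverage delta ≤ 93.5%: 1.8 ≤ 93.5 is true
  target branch ∈ {hotfix, main, release}: develop is not in the set → false
  NOT lint checks passing: yes → false
  CODEOWNER approved: no → false
  PR age ≤ 325 hours: 316 ≤ 325 is true
  files changed < 469: 857 < 469 is false
  has merge conflicts: yes → true
  targets protected branch: no → false
  has `do-not-merge` label: no → false
  lines changed < 16981: 2183 < 16981 is true
  CI tests passing: no → false
  approvals > 2: 3 > 2 is true
  lines changed = 16200: 2183 == 16200 is false
  files changed between 100 and 238: 857 in [100, 238] is false
  coverage delta between 51.6% and 71.3%: 1.8 in [51.6, 71.3] is false
  coverage delta ≥ 24.3%: 1.8 ≥ 24.3 is false
  NOT CODEOWNER approved: no → true
Combine:
[1.3] NOT false = true
[1] true AND false AND true = false
[2.2] NOT true = false
[2] false AND false = false
[3.2] NOT true = false
[3] false AND false = false
[4.1] NOT false = true
[4.2] NOT false = true
[4] true AND true AND true = true
[5.2] NOT true = false
[5] false AND false = false
[6.2] NOT false = true
[6] false AND true = false
[7] false AND false = false
[8] false AND true = false
[root] false OR false OR false OR true OR false OR false OR false OR false = true
Overall: true → merged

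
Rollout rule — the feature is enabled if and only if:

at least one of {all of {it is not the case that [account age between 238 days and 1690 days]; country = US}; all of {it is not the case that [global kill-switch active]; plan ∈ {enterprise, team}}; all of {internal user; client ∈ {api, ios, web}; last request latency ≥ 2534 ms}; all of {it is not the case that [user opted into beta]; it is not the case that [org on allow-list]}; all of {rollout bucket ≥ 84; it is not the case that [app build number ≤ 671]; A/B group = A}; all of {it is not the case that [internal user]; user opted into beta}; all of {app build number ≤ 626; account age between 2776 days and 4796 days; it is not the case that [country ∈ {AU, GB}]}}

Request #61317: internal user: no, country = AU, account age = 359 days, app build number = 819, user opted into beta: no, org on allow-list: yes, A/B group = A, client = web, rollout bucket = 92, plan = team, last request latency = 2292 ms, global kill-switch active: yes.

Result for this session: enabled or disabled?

Enabled

Atomic conditions:
  account age between 238 days and 1690 days: 359 in [238, 1690] is true
  country = US: AU == US is false
  global kill-switch active: yes → true
  plan ∈ {enterprise, team}: team is in the set → true
  internal user: no → false
  client ∈ {api, ios, web}: web is in the set → true
  last request latency ≥ 2534 ms: 2292 ≥ 2534 is false
  user opted into beta: no → false
  org on allow-list: yes → true
  rollout bucket ≥ 84: 92 ≥ 84 is true
  app build number ≤ 671: 819 ≤ 671 is false
  A/B group = A: A == A is true
  app build number ≤ 626: 819 ≤ 626 is false
  account age between 2776 days and 4796 days: 359 in [2776, 4796] is false
  country ∈ {AU, GB}: AU is in the set → true
Combine:
[1.1] NOT true = false
[1] false AND false = false
[2.1] NOT true = false
[2] false AND true = false
[3] false AND true AND false = false
[4.1] NOT false = true
[4.2] NOT true = false
[4] true AND false = false
[5.2] NOT false = true
[5] true AND true AND true = true
[6.1] NOT false = true
[6] true AND false = false
[7.3] NOT true = false
[7] false AND false AND false = false
[root] false OR false OR false OR false OR true OR false OR false = true
Overall: true → enabled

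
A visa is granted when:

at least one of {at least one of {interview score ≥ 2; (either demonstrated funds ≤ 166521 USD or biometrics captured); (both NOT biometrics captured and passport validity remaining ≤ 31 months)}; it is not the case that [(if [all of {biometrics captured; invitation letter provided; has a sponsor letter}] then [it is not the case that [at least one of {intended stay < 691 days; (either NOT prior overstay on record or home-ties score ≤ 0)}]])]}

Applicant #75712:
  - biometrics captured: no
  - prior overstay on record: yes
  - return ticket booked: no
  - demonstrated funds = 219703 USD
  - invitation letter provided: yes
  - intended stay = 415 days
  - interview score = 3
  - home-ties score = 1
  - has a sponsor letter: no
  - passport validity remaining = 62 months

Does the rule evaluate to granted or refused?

Atomic conditions:
  interview score ≥ 2: 3 ≥ 2 is true
  demonstrated funds ≤ 166521 USD: 219703 ≤ 166521 is false
  biometrics captured: no → false
  NOT biometrics captured: no → true
  passport validity remaining ≤ 31 months: 62 ≤ 31 is false
  invitation letter provided: yes → true
  has a sponsor letter: no → false
  intended stay < 691 days: 415 < 691 is true
  NOT prior overstay on record: yes → false
  home-ties score ≤ 0: 1 ≤ 0 is false
Combine:
[1.2] false OR false = false
[1.3] true AND false = false
[1] true OR false OR false = true
[2.1.1] false AND true AND false = false
[2.1.2.1.2] false OR false = false
[2.1.2.1] true OR false = true
[2.1.2] NOT true = false
[2.1] false → false (antecedent false ⇒ implication holds) = true
[2] NOT true = false
[root] true OR false = true
Overall: true → granted

Granted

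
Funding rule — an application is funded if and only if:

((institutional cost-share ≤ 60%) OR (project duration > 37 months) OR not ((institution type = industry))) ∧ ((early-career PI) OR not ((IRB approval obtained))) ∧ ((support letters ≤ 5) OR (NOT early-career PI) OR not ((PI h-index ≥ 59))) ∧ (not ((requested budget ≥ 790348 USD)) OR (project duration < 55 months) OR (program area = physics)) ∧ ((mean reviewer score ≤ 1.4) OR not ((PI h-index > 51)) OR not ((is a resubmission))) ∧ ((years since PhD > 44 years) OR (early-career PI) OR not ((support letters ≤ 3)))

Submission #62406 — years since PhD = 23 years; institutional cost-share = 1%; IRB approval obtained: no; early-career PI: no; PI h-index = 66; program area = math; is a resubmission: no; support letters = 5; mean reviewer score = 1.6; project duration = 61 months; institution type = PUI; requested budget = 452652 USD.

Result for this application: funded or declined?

Atomic conditions:
  institutional cost-share ≤ 60%: 1 ≤ 60 is true
  project duration > 37 months: 61 > 37 is true
  institution type = industry: PUI == industry is false
  early-career PI: no → false
  IRB approval obtained: no → false
  support letters ≤ 5: 5 ≤ 5 is true
  NOT early-career PI: no → true
  PI h-index ≥ 59: 66 ≥ 59 is true
  requested budget ≥ 790348 USD: 452652 ≥ 790348 is false
  project duration < 55 months: 61 < 55 is false
  program area = physics: math == physics is false
  mean reviewer score ≤ 1.4: 1.6 ≤ 1.4 is false
  PI h-index > 51: 66 > 51 is true
  is a resubmission: no → false
  years since PhD > 44 years: 23 > 44 is false
  support letters ≤ 3: 5 ≤ 3 is false
Combine:
[1.3] NOT false = true
[1] true OR true OR true = true
[2.2] NOT false = true
[2] false OR true = true
[3.3] NOT true = false
[3] true OR true OR false = true
[4.1] NOT false = true
[4] true OR false OR false = true
[5.2] NOT true = false
[5.3] NOT false = true
[5] false OR false OR true = true
[6.3] NOT false = true
[6] false OR false OR true = true
[root] true AND true AND true AND true AND true AND true = true
Overall: true → funded

Funded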